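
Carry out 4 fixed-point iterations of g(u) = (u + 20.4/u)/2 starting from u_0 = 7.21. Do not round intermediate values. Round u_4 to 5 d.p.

u_1 = g(7.210000) = 5.019702
u_2 = g(5.019702) = 4.541844
u_3 = g(4.541844) = 4.516706
u_4 = g(4.516706) = 4.516636

4.51664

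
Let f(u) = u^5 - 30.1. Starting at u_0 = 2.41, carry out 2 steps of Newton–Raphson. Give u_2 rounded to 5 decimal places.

1.99093

Newton update: u ← u − f(u)/f'(u).
f'(u) = 5u^4
u_0 = 2.410000: f = 51.199002, f' = 168.670128 → u_1 = 2.410000 - (51.199002)/(168.670128) = 2.106455
u_1 = 2.106455: f = 11.372552, f' = 98.441588 → u_2 = 2.106455 - (11.372552)/(98.441588) = 1.990929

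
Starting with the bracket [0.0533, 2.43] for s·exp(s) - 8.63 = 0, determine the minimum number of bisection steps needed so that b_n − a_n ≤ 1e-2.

Initial width b − a = 2.43 − 0.0533 = 2.376700.
After n steps the width is (b−a)/2^n; need (b−a)/2^n ≤ 1e-2.
So n ≥ log₂(2.376700/1e-2) = log₂(237.6700) ≈ 7.8928.
Hence n = 8.

8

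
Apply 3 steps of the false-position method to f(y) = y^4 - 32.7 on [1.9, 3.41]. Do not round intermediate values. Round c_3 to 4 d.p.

2.3354

f(1.900000) = -19.667900, f(3.410000) = 102.512710
step 1: c = 2.143071, f(c) = -11.606628 < 0 → new bracket [2.143071, 3.410000]
step 2: c = 2.271925, f(c) = -6.057435 < 0 → new bracket [2.271925, 3.410000]
step 3: c = 2.335422, f(c) = -2.951772 < 0 → new bracket [2.335422, 3.410000]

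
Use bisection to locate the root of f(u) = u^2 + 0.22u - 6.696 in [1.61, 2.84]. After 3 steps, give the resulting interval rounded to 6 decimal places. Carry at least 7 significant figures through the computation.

f(1.610000) = -3.749700, f(2.840000) = 1.994400 (opposite signs)
step 1: m = 2.225000, f(m) = -1.255875 < 0 → root in [2.225000, 2.840000]
step 2: m = 2.532500, f(m) = 0.274706 > 0 → root in [2.225000, 2.532500]
step 3: m = 2.378750, f(m) = -0.514223 < 0 → root in [2.378750, 2.532500]

[2.378750, 2.532500]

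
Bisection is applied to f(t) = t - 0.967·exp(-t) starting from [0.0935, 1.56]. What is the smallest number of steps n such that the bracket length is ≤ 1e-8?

28

Initial width b − a = 1.56 − 0.0935 = 1.466500.
After n steps the width is (b−a)/2^n; need (b−a)/2^n ≤ 1e-8.
So n ≥ log₂(1.466500/1e-8) = log₂(146650000.0000) ≈ 27.1278.
Hence n = 28.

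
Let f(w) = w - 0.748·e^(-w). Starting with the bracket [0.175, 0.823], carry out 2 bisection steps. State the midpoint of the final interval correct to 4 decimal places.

0.4180

f(0.175000) = -0.452914, f(0.823000) = 0.494544 (opposite signs)
step 1: m = 0.499000, f(m) = 0.044861 > 0 → root in [0.175000, 0.499000]
step 2: m = 0.337000, f(m) = -0.197004 < 0 → root in [0.337000, 0.499000]
Midpoint of [0.337000, 0.499000] = 0.418000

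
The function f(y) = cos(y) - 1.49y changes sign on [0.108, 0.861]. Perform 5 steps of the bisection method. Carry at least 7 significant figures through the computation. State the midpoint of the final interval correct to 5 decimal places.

f(0.108000) = 0.833254, f(0.861000) = -0.631211 (opposite signs)
step 1: m = 0.484500, f(m) = 0.163003 > 0 → root in [0.484500, 0.861000]
step 2: m = 0.672750, f(m) = -0.220287 < 0 → root in [0.484500, 0.672750]
step 3: m = 0.578625, f(m) = -0.024936 < 0 → root in [0.484500, 0.578625]
step 4: m = 0.531562, f(m) = 0.069988 > 0 → root in [0.531562, 0.578625]
step 5: m = 0.555094, f(m) = 0.022761 > 0 → root in [0.555094, 0.578625]
Midpoint of [0.555094, 0.578625] = 0.566859

0.56686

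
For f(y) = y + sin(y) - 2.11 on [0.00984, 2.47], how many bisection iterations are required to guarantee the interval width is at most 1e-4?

15

Initial width b − a = 2.47 − 0.00984 = 2.460160.
After n steps the width is (b−a)/2^n; need (b−a)/2^n ≤ 1e-4.
So n ≥ log₂(2.460160/1e-4) = log₂(24601.6000) ≈ 14.5865.
Hence n = 15.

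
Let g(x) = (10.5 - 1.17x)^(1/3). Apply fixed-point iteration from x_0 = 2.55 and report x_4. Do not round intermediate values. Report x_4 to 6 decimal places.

2.012130

x_1 = g(2.550000) = 1.958868
x_2 = g(1.958868) = 2.017195
x_3 = g(2.017195) = 2.011589
x_4 = g(2.011589) = 2.012130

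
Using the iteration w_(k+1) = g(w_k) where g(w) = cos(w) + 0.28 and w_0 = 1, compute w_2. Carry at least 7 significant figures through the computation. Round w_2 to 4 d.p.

0.9620

w_1 = g(1.000000) = 0.820302
w_2 = g(0.820302) = 0.962000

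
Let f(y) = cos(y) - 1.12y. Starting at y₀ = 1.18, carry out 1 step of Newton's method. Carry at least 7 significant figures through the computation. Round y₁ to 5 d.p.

0.71992

f'(y) = -sin(y) - 1.12
y_0 = 1.180000: f = -0.940675, f' = -2.044606 → y_1 = 1.180000 - (-0.940675)/(-2.044606) = 0.719924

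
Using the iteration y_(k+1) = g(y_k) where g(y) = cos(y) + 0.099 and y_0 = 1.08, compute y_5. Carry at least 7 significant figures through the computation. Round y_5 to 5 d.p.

0.74276

y_1 = g(1.080000) = 0.570328
y_2 = g(0.570328) = 0.940724
y_3 = g(0.940724) = 0.688203
y_4 = g(0.688203) = 0.871388
y_5 = g(0.871388) = 0.742765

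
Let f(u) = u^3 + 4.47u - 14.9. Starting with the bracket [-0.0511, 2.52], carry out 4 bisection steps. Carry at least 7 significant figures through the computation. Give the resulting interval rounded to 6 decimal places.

f(-0.051100) = -15.128550, f(2.520000) = 12.367408 (opposite signs)
step 1: m = 1.234450, f(m) = -7.500871 < 0 → root in [1.234450, 2.520000]
step 2: m = 1.877225, f(m) = 0.106487 > 0 → root in [1.234450, 1.877225]
step 3: m = 1.555837, f(m) = -4.179299 < 0 → root in [1.555837, 1.877225]
step 4: m = 1.716531, f(m) = -2.169381 < 0 → root in [1.716531, 1.877225]

[1.716531, 1.877225]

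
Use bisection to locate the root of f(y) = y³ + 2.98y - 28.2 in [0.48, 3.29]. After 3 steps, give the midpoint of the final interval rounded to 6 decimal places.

2.763125

f(0.480000) = -26.659008, f(3.290000) = 17.215489 (opposite signs)
step 1: m = 1.885000, f(m) = -15.884871 < 0 → root in [1.885000, 3.290000]
step 2: m = 2.587500, f(m) = -3.165533 < 0 → root in [2.587500, 3.290000]
step 3: m = 2.938750, f(m) = 5.937259 > 0 → root in [2.587500, 2.938750]
Midpoint of [2.587500, 2.938750] = 2.763125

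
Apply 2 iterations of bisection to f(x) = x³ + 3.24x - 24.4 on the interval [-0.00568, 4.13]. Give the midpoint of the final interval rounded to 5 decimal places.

f(-0.005680) = -24.418403, f(4.130000) = 59.426197 (opposite signs)
step 1: m = 2.062160, f(m) = -8.949258 < 0 → root in [2.062160, 4.130000]
step 2: m = 3.096080, f(m) = 15.309428 > 0 → root in [2.062160, 3.096080]
Midpoint of [2.062160, 3.096080] = 2.579120

2.57912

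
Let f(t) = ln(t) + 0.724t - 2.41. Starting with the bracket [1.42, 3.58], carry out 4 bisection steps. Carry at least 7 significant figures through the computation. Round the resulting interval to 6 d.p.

[2.095000, 2.230000]

f(1.420000) = -1.031263, f(3.580000) = 1.457283 (opposite signs)
step 1: m = 2.500000, f(m) = 0.316291 > 0 → root in [1.420000, 2.500000]
step 2: m = 1.960000, f(m) = -0.318016 < 0 → root in [1.960000, 2.500000]
step 3: m = 2.230000, f(m) = 0.006522 > 0 → root in [1.960000, 2.230000]
step 4: m = 2.095000, f(m) = -0.153666 < 0 → root in [2.095000, 2.230000]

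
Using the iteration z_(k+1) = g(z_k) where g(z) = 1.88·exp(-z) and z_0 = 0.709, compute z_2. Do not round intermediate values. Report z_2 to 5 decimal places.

0.74532

z_1 = g(0.709000) = 0.925216
z_2 = g(0.925216) = 0.745318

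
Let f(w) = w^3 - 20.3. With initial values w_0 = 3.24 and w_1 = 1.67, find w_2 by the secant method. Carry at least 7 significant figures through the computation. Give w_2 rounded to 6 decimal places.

Secant update: w_(k+1) = w_k − f(w_k)·(w_k − w_(k-1))/(f(w_k) − f(w_(k-1))).
f(w_0) = 13.712224, f(w_1) = -15.642537
w_2 = 1.670000 - (-15.642537)·(1.670000 - 3.240000)/(-15.642537 - (13.712224)) = 2.506620; f(w_2) = -4.550544

2.506620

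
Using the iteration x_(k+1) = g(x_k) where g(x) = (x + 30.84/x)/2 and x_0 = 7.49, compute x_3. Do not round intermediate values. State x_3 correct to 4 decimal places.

5.5534

x_1 = g(7.490000) = 5.803745
x_2 = g(5.803745) = 5.558778
x_3 = g(5.558778) = 5.553380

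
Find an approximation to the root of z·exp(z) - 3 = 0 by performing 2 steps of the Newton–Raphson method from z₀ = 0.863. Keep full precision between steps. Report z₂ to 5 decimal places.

1.05053

Newton update: z ← z − f(z)/f'(z).
f'(z) = (z + 1)·exp(z)
z_0 = 0.863000: f = -0.954465, f' = 4.415796 → z_1 = 0.863000 - (-0.954465)/(4.415796) = 1.079148
z_1 = 1.079148: f = 0.175038, f' = 6.117209 → z_2 = 1.079148 - (0.175038)/(6.117209) = 1.050534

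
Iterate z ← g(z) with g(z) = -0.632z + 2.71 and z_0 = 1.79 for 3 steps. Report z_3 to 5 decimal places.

1.62786

z_1 = g(1.790000) = 1.578720
z_2 = g(1.578720) = 1.712249
z_3 = g(1.712249) = 1.627859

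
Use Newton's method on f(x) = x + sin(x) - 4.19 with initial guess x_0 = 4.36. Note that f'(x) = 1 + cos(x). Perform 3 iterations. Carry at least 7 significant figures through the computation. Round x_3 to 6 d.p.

5.111939

Newton update: x ← x − f(x)/f'(x).
x_0 = 4.360000: f = -0.768551, f' = 0.654859 → x_1 = 4.360000 - (-0.768551)/(0.654859) = 5.533613
x_1 = 5.533613: f = 0.662287, f' = 1.731980 → x_2 = 5.533613 - (0.662287)/(1.731980) = 5.151226
x_2 = 5.151226: f = 0.055979, f' = 1.424887 → x_3 = 5.151226 - (0.055979)/(1.424887) = 5.111939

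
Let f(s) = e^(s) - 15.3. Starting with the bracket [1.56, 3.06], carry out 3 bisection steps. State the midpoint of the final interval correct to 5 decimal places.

2.77875

f(1.560000) = -10.541179, f(3.060000) = 6.027557 (opposite signs)
step 1: m = 2.310000, f(m) = -5.225575 < 0 → root in [2.310000, 3.060000]
step 2: m = 2.685000, f(m) = -0.641799 < 0 → root in [2.685000, 3.060000]
step 3: m = 2.872500, f(m) = 2.381166 > 0 → root in [2.685000, 2.872500]
Midpoint of [2.685000, 2.872500] = 2.778750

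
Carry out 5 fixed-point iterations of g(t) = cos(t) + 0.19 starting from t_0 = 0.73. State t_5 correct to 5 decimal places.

0.87738

t_1 = g(0.730000) = 0.935174
t_2 = g(0.935174) = 0.783678
t_3 = g(0.783678) = 0.898322
t_4 = g(0.898322) = 0.812924
t_5 = g(0.812924) = 0.877378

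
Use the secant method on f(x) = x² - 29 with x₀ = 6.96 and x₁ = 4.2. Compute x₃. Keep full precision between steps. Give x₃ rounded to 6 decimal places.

5.406211

f(x_0) = 19.441600, f(x_1) = -11.360000
x_2 = 4.200000 - (-11.360000)·(4.200000 - 6.960000)/(-11.360000 - (19.441600)) = 5.217921; f(x_2) = -1.773299
x_3 = 5.217921 - (-1.773299)·(5.217921 - 4.200000)/(-1.773299 - (-11.360000)) = 5.406211; f(x_3) = 0.227117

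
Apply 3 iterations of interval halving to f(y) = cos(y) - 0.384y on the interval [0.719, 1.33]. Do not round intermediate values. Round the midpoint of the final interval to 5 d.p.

f(0.719000) = 0.476369, f(1.330000) = -0.272244 (opposite signs)
step 1: m = 1.024500, f(m) = 0.126118 > 0 → root in [1.024500, 1.330000]
step 2: m = 1.177250, f(m) = -0.068598 < 0 → root in [1.024500, 1.177250]
step 3: m = 1.100875, f(m) = 0.030080 > 0 → root in [1.100875, 1.177250]
Midpoint of [1.100875, 1.177250] = 1.139062

1.13906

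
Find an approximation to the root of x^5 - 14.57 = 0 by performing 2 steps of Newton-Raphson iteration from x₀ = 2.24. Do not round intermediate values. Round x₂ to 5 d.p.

f'(x) = 5x⁴
x_0 = 2.240000: f = 41.824934, f' = 125.881549 → x_1 = 2.240000 - (41.824934)/(125.881549) = 1.907744
x_1 = 1.907744: f = 10.699705, f' = 66.229297 → x_2 = 1.907744 - (10.699705)/(66.229297) = 1.746188

1.74619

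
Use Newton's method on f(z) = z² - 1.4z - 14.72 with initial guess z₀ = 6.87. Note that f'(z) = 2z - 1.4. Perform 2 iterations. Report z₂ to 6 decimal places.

4.620193

z_0 = 6.870000: f = 22.858900, f' = 12.340000 → z_1 = 6.870000 - (22.858900)/(12.340000) = 5.017577
z_1 = 5.017577: f = 3.431471, f' = 8.635154 → z_2 = 5.017577 - (3.431471)/(8.635154) = 4.620193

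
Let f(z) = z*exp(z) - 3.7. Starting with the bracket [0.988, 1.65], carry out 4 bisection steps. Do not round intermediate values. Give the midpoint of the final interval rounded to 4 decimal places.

1.1742

f(0.988000) = -1.046373, f(1.650000) = 4.891517 (opposite signs)
step 1: m = 1.319000, f(m) = 1.232638 > 0 → root in [0.988000, 1.319000]
step 2: m = 1.153500, f(m) = -0.044252 < 0 → root in [1.153500, 1.319000]
step 3: m = 1.236250, f(m) = 0.556012 > 0 → root in [1.153500, 1.236250]
step 4: m = 1.194875, f(m) = 0.246845 > 0 → root in [1.153500, 1.194875]
Midpoint of [1.153500, 1.194875] = 1.174187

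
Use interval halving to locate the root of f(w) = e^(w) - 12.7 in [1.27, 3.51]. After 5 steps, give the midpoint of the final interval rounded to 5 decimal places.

2.56500

f(1.270000) = -9.139147, f(3.510000) = 20.748268 (opposite signs)
step 1: m = 2.390000, f(m) = -1.786506 < 0 → root in [2.390000, 3.510000]
step 2: m = 2.950000, f(m) = 6.405954 > 0 → root in [2.390000, 2.950000]
step 3: m = 2.670000, f(m) = 1.739969 > 0 → root in [2.390000, 2.670000]
step 4: m = 2.530000, f(m) = -0.146494 < 0 → root in [2.530000, 2.670000]
step 5: m = 2.600000, f(m) = 0.763738 > 0 → root in [2.530000, 2.600000]
Midpoint of [2.530000, 2.600000] = 2.565000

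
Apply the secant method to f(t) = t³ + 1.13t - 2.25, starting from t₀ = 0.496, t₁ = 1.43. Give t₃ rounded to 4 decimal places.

0.9890

Secant update: t_(k+1) = t_k − f(t_k)·(t_k − t_(k-1))/(f(t_k) − f(t_(k-1))).
f(t_0) = -1.567496, f(t_1) = 2.290107
t_2 = 1.430000 - (2.290107)·(1.430000 - 0.496000)/(2.290107 - (-1.567496)) = 0.875521; f(t_2) = -0.589542
t_3 = 0.875521 - (-0.589542)·(0.875521 - 1.430000)/(-0.589542 - (2.290107)) = 0.989038; f(t_3) = -0.164915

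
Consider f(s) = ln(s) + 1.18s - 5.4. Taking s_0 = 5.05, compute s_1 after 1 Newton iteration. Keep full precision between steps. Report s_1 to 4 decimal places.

f'(s) = 1/s + 1.18
s_0 = 5.050000: f = 2.178388, f' = 1.378020 → s_1 = 5.050000 - (2.178388)/(1.378020) = 3.469189

3.4692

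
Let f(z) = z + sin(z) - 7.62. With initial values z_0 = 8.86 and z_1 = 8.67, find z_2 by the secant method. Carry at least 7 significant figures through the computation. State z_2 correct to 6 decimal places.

0.448972

f(z_0) = 1.775228, f(z_1) = 1.735127
z_2 = 8.670000 - (1.735127)·(8.670000 - 8.860000)/(1.735127 - (1.775228)) = 0.448972; f(z_2) = -6.736989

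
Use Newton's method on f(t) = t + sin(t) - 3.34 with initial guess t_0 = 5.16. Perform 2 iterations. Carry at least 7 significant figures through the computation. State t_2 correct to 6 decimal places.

4.274321

Newton update: t ← t − f(t)/f'(t).
f'(t) = 1 + cos(t)
t_0 = 5.160000: f = 0.918516, f' = 1.432813 → t_1 = 5.160000 - (0.918516)/(1.432813) = 4.518942
t_1 = 4.518942: f = 0.197595, f' = 0.807757 → t_2 = 4.518942 - (0.197595)/(0.807757) = 4.274321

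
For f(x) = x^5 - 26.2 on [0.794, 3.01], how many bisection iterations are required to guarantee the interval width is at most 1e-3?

Initial width b − a = 3.01 − 0.794 = 2.216000.
After n steps the width is (b−a)/2^n; need (b−a)/2^n ≤ 1e-3.
So n ≥ log₂(2.216000/1e-3) = log₂(2216.0000) ≈ 11.1137.
Hence n = 12.

12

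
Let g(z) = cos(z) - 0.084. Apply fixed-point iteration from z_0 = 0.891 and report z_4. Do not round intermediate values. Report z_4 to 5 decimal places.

0.72226

z_1 = g(0.891000) = 0.544635
z_2 = g(0.544635) = 0.771317
z_3 = g(0.771317) = 0.632993
z_4 = g(0.632993) = 0.722260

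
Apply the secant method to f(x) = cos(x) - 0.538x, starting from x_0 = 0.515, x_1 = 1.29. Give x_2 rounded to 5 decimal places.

0.97014

Secant update: x_(k+1) = x_k − f(x_k)·(x_k − x_(k-1))/(f(x_k) − f(x_(k-1))).
f(x_0) = 0.593223, f(x_1) = -0.416899
x_2 = 1.290000 - (-0.416899)·(1.290000 - 0.515000)/(-0.416899 - (0.593223)) = 0.970141; f(x_2) = 0.043248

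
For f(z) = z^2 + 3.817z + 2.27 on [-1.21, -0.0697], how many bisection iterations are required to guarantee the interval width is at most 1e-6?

Initial width b − a = -0.0697 − -1.21 = 1.140300.
After n steps the width is (b−a)/2^n; need (b−a)/2^n ≤ 1e-6.
So n ≥ log₂(1.140300/1e-6) = log₂(1140300.0000) ≈ 20.1210.
Hence n = 21.

21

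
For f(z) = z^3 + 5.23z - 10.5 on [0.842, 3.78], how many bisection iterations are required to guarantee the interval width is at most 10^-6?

22

Initial width b − a = 3.78 − 0.842 = 2.938000.
After n steps the width is (b−a)/2^n; need (b−a)/2^n ≤ 10^-6.
So n ≥ log₂(2.938000/10^-6) = log₂(2938000.0000) ≈ 21.4864.
Hence n = 22.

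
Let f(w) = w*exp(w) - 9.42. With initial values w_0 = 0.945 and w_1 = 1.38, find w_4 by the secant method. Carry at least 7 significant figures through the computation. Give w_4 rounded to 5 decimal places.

1.69968

f(w_0) = -6.988691, f(w_1) = -3.934636
w_2 = 1.380000 - (-3.934636)·(1.380000 - 0.945000)/(-3.934636 - (-6.988691)) = 1.940424; f(w_2) = 4.088657
w_3 = 1.940424 - (4.088657)·(1.940424 - 1.380000)/(4.088657 - (-3.934636)) = 1.654833; f(w_3) = -0.761574
w_4 = 1.654833 - (-0.761574)·(1.654833 - 1.940424)/(-0.761574 - (4.088657)) = 1.699676; f(w_4) = -0.119078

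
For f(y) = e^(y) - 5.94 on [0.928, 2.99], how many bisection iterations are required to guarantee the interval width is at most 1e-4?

15

Initial width b − a = 2.99 − 0.928 = 2.062000.
After n steps the width is (b−a)/2^n; need (b−a)/2^n ≤ 1e-4.
So n ≥ log₂(2.062000/1e-4) = log₂(20620.0000) ≈ 14.3318.
Hence n = 15.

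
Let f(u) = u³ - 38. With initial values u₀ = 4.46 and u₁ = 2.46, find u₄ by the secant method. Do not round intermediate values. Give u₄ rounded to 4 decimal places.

f(u_0) = 50.716536, f(u_1) = -23.113064
u_2 = 2.460000 - (-23.113064)·(2.460000 - 4.460000)/(-23.113064 - (50.716536)) = 3.086119; f(u_2) = -8.607395
u_3 = 3.086119 - (-8.607395)·(3.086119 - 2.460000)/(-8.607395 - (-23.113064)) = 3.457647; f(u_3) = 3.337275
u_4 = 3.457647 - (3.337275)·(3.457647 - 3.086119)/(3.337275 - (-8.607395)) = 3.353844; f(u_4) = -0.275060

3.3538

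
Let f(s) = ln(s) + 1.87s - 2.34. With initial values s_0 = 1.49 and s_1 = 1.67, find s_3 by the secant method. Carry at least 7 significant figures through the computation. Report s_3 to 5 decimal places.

Secant update: s_(k+1) = s_k − f(s_k)·(s_k − s_(k-1))/(f(s_k) − f(s_(k-1))).
f(s_0) = 0.845076, f(s_1) = 1.295724
s_2 = 1.670000 - (1.295724)·(1.670000 - 1.490000)/(1.295724 - (0.845076)) = 1.152455; f(s_2) = -0.043014
s_3 = 1.152455 - (-0.043014)·(1.152455 - 1.670000)/(-0.043014 - (1.295724)) = 1.169084; f(s_3) = 0.002408

1.16908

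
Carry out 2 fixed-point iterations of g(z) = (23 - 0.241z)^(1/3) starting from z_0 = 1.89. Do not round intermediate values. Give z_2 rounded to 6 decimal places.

2.815525

z_1 = g(1.890000) = 2.824968
z_2 = g(2.824968) = 2.815525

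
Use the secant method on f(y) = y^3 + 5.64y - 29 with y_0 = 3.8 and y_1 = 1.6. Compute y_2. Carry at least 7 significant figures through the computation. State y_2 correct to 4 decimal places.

2.1529

Secant update: y_(k+1) = y_k − f(y_k)·(y_k − y_(k-1))/(f(y_k) − f(y_(k-1))).
f(y_0) = 47.304000, f(y_1) = -15.880000
y_2 = 1.600000 - (-15.880000)·(1.600000 - 3.800000)/(-15.880000 - (47.304000)) = 2.152925; f(y_2) = -6.878514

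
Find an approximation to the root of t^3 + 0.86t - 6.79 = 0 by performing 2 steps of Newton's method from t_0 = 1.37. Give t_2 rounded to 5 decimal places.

1.74710

f'(t) = 3t^2 + 0.86
t_0 = 1.370000: f = -3.040447, f' = 6.490700 → t_1 = 1.370000 - (-3.040447)/(6.490700) = 1.838431
t_1 = 1.838431: f = 1.004635, f' = 10.999489 → t_2 = 1.838431 - (1.004635)/(10.999489) = 1.747097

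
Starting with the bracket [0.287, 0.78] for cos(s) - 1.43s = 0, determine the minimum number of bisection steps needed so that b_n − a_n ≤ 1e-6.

Initial width b − a = 0.78 − 0.287 = 0.493000.
After n steps the width is (b−a)/2^n; need (b−a)/2^n ≤ 1e-6.
So n ≥ log₂(0.493000/1e-6) = log₂(493000.0000) ≈ 18.9112.
Hence n = 19.

19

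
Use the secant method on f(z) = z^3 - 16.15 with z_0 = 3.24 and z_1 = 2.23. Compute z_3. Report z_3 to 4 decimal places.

Secant update: z_(k+1) = z_k − f(z_k)·(z_k − z_(k-1))/(f(z_k) − f(z_(k-1))).
f(z_0) = 17.862224, f(z_1) = -5.060433
z_2 = 2.230000 - (-5.060433)·(2.230000 - 3.240000)/(-5.060433 - (17.862224)) = 2.452969; f(z_2) = -1.390350
z_3 = 2.452969 - (-1.390350)·(2.452969 - 2.230000)/(-1.390350 - (-5.060433)) = 2.537437; f(z_3) = 0.187504

2.5374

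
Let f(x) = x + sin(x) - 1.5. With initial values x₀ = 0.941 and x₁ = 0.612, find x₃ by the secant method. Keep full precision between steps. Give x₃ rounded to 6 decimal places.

Secant update: x_(k+1) = x_k − f(x_k)·(x_k − x_(k-1))/(f(x_k) − f(x_(k-1))).
f(x_0) = 0.249147, f(x_1) = -0.313494
x_2 = 0.612000 - (-0.313494)·(0.612000 - 0.941000)/(-0.313494 - (0.249147)) = 0.795313; f(x_2) = 0.009396
x_3 = 0.795313 - (0.009396)·(0.795313 - 0.612000)/(0.009396 - (-0.313494)) = 0.789979; f(x_3) = 0.000317

0.789979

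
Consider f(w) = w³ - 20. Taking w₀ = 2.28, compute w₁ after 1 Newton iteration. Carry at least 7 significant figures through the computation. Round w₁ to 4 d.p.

2.8024

f'(w) = 3w²
w_0 = 2.280000: f = -8.147648, f' = 15.595200 → w_1 = 2.280000 - (-8.147648)/(15.595200) = 2.802446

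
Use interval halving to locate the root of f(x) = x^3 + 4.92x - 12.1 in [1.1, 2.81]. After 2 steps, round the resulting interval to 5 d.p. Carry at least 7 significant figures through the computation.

[1.52750, 1.95500]

f(1.100000) = -5.357000, f(2.810000) = 23.913241 (opposite signs)
step 1: m = 1.955000, f(m) = 4.990659 > 0 → root in [1.100000, 1.955000]
step 2: m = 1.527500, f(m) = -1.020651 < 0 → root in [1.527500, 1.955000]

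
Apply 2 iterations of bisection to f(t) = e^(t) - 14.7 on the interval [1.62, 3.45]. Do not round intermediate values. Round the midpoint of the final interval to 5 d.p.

f(1.620000) = -9.646910, f(3.450000) = 16.800392 (opposite signs)
step 1: m = 2.535000, f(m) = -2.083569 < 0 → root in [2.535000, 3.450000]
step 2: m = 2.992500, f(m) = 5.235459 > 0 → root in [2.535000, 2.992500]
Midpoint of [2.535000, 2.992500] = 2.763750

2.76375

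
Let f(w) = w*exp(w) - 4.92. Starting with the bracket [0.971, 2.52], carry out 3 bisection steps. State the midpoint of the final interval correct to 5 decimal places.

f(0.971000) = -2.355993, f(2.520000) = 26.400064 (opposite signs)
step 1: m = 1.745500, f(m) = 5.079560 > 0 → root in [0.971000, 1.745500]
step 2: m = 1.358250, f(m) = 0.362752 > 0 → root in [0.971000, 1.358250]
step 3: m = 1.164625, f(m) = -1.187702 < 0 → root in [1.164625, 1.358250]
Midpoint of [1.164625, 1.358250] = 1.261437

1.26144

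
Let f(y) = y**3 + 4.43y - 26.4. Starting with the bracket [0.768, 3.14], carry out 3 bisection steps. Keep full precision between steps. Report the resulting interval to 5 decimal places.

f(0.768000) = -22.544775, f(3.140000) = 18.469344 (opposite signs)
step 1: m = 1.954000, f(m) = -10.283181 < 0 → root in [1.954000, 3.140000]
step 2: m = 2.547000, f(m) = 1.406131 > 0 → root in [1.954000, 2.547000]
step 3: m = 2.250500, f(m) = -5.032065 < 0 → root in [2.250500, 2.547000]

[2.25050, 2.54700]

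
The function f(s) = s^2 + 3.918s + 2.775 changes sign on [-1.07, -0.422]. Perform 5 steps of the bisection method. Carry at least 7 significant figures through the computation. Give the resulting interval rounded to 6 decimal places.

[-0.928250, -0.908000]

f(-1.070000) = -0.272360, f(-0.422000) = 1.299688 (opposite signs)
step 1: m = -0.746000, f(m) = 0.408688 > 0 → root in [-1.070000, -0.746000]
step 2: m = -0.908000, f(m) = 0.041920 > 0 → root in [-1.070000, -0.908000]
step 3: m = -0.989000, f(m) = -0.121781 < 0 → root in [-0.989000, -0.908000]
step 4: m = -0.948500, f(m) = -0.041571 < 0 → root in [-0.948500, -0.908000]
step 5: m = -0.928250, f(m) = -0.000235 < 0 → root in [-0.928250, -0.908000]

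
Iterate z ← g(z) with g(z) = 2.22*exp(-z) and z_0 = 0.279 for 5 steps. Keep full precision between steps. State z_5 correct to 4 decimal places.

z_1 = g(0.279000) = 1.679519
z_2 = g(1.679519) = 0.413949
z_3 = g(0.413949) = 1.467496
z_4 = g(1.467496) = 0.511714
z_5 = g(0.511714) = 1.330817

1.3308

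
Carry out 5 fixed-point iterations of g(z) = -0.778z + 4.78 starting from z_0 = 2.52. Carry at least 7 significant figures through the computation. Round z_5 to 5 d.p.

z_1 = g(2.520000) = 2.819440
z_2 = g(2.819440) = 2.586476
z_3 = g(2.586476) = 2.767722
z_4 = g(2.767722) = 2.626712
z_5 = g(2.626712) = 2.736418

2.73642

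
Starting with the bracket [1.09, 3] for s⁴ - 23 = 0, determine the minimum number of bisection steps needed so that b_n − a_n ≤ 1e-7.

Initial width b − a = 3 − 1.09 = 1.910000.
After n steps the width is (b−a)/2^n; need (b−a)/2^n ≤ 1e-7.
So n ≥ log₂(1.910000/1e-7) = log₂(19100000.0000) ≈ 24.1871.
Hence n = 25.

25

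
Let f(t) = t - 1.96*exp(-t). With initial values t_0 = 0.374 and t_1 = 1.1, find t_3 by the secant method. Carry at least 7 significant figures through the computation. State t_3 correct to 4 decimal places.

0.8417

f(t_0) = -0.974435, f(t_1) = 0.447573
t_2 = 1.100000 - (0.447573)·(1.100000 - 0.374000)/(0.447573 - (-0.974435)) = 0.871494; f(t_2) = 0.051574
t_3 = 0.871494 - (0.051574)·(0.871494 - 1.100000)/(0.051574 - (0.447573)) = 0.841733; f(t_3) = -0.002954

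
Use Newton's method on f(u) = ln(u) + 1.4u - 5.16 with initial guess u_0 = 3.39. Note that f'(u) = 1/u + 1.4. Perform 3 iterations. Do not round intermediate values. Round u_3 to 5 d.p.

2.92024

u_0 = 3.390000: f = 0.806830, f' = 1.694985 → u_1 = 3.390000 - (0.806830)/(1.694985) = 2.913990
u_1 = 2.913990: f = -0.010891, f' = 1.743172 → u_2 = 2.913990 - (-0.010891)/(1.743172) = 2.920238
u_2 = 2.920238: f = -0.000002, f' = 1.742438 → u_3 = 2.920238 - (-0.000002)/(1.742438) = 2.920239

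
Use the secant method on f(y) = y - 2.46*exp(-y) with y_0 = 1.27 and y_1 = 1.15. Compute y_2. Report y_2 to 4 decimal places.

f(y_0) = 0.579154, f(y_1) = 0.371074
y_2 = 1.150000 - (0.371074)·(1.150000 - 1.270000)/(0.371074 - (0.579154)) = 0.936002; f(y_2) = -0.028792

0.9360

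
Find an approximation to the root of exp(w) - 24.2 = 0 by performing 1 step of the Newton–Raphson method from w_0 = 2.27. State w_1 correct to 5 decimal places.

3.77015

f'(w) = exp(w)
w_0 = 2.270000: f = -14.520599, f' = 9.679401 → w_1 = 2.270000 - (-14.520599)/(9.679401) = 3.770155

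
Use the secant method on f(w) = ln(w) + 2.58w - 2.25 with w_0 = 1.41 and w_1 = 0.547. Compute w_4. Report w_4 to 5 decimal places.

f(w_0) = 1.731390, f(w_1) = -1.442046
w_2 = 0.547000 - (-1.442046)·(0.547000 - 1.410000)/(-1.442046 - (1.731390)) = 0.939157; f(w_2) = 0.110253
w_3 = 0.939157 - (0.110253)·(0.939157 - 0.547000)/(0.110253 - (-1.442046)) = 0.911304; f(w_3) = 0.008285
w_4 = 0.911304 - (0.008285)·(0.911304 - 0.939157)/(0.008285 - (0.110253)) = 0.909041; f(w_4) = -0.000040

0.90904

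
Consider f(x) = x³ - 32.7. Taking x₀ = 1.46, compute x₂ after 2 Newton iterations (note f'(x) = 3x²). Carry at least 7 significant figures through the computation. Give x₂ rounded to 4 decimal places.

x_0 = 1.460000: f = -29.587864, f' = 6.394800 → x_1 = 1.460000 - (-29.587864)/(6.394800) = 6.086863
x_1 = 6.086863: f = 192.817681, f' = 111.149706 → x_2 = 6.086863 - (192.817681)/(111.149706) = 4.352107

4.3521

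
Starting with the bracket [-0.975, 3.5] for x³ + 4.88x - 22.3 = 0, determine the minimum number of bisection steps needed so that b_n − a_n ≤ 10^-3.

13

Initial width b − a = 3.5 − -0.975 = 4.475000.
After n steps the width is (b−a)/2^n; need (b−a)/2^n ≤ 10^-3.
So n ≥ log₂(4.475000/10^-3) = log₂(4475.0000) ≈ 12.1277.
Hence n = 13.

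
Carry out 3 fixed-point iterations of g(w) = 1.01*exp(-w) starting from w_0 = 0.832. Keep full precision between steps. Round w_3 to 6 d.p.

0.526854

w_1 = g(0.832000) = 0.439530
w_2 = g(0.439530) = 0.650783
w_3 = g(0.650783) = 0.526854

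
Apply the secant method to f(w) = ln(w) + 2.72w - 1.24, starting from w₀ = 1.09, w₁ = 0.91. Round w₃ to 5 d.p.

f(w_0) = 1.810978, f(w_1) = 1.140889
w_2 = 0.910000 - (1.140889)·(0.910000 - 1.090000)/(1.140889 - (1.810978)) = 0.603533; f(w_2) = -0.103345
w_3 = 0.603533 - (-0.103345)·(0.603533 - 0.910000)/(-0.103345 - (1.140889)) = 0.628988; f(w_3) = 0.007204

0.62899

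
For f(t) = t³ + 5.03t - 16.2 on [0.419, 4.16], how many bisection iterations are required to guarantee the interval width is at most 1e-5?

19

Initial width b − a = 4.16 − 0.419 = 3.741000.
After n steps the width is (b−a)/2^n; need (b−a)/2^n ≤ 1e-5.
So n ≥ log₂(3.741000/1e-5) = log₂(374100.0000) ≈ 18.5131.
Hence n = 19.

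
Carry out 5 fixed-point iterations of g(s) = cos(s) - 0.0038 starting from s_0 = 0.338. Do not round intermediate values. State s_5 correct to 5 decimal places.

0.77898

s_1 = g(0.338000) = 0.939620
s_2 = g(0.939620) = 0.586295
s_3 = g(0.586295) = 0.829196
s_4 = g(0.829196) = 0.671669
s_5 = g(0.671669) = 0.778984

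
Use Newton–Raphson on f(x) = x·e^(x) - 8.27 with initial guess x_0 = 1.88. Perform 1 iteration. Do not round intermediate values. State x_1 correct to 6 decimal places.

Newton update: x ← x − f(x)/f'(x).
f'(x) = (x + 1)·e^(x)
x_0 = 1.880000: f = 4.050589, f' = 18.874094 → x_1 = 1.880000 - (4.050589)/(18.874094) = 1.665389

1.665389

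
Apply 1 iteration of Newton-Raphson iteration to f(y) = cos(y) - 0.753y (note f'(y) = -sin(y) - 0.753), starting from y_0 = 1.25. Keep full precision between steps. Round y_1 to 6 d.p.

0.882237

y_0 = 1.250000: f = -0.625928, f' = -1.701985 → y_1 = 1.250000 - (-0.625928)/(-1.701985) = 0.882237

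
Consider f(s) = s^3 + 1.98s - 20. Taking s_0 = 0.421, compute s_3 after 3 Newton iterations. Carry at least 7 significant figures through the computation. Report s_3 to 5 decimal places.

f'(s) = 3s^2 + 1.98
s_0 = 0.421000: f = -19.091802, f' = 2.511723 → s_1 = 0.421000 - (-19.091802)/(2.511723) = 8.022078
s_1 = 8.022078: f = 512.134330, f' = 195.041189 → s_2 = 8.022078 - (512.134330)/(195.041189) = 5.396302
s_2 = 5.396302: f = 147.825432, f' = 89.340238 → s_3 = 5.396302 - (147.825432)/(89.340238) = 3.741668

3.74167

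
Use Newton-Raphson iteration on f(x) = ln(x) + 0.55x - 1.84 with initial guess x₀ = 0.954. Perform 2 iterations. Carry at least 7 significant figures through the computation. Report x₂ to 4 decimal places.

2.0376

f'(x) = 1/x + 0.55
x_0 = 0.954000: f = -1.362392, f' = 1.598218 → x_1 = 0.954000 - (-1.362392)/(1.598218) = 1.806444
x_1 = 1.806444: f = -0.255095, f' = 1.103574 → x_2 = 1.806444 - (-0.255095)/(1.103574) = 2.037598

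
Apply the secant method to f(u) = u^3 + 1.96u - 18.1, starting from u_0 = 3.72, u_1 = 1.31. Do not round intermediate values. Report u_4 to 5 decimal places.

f(u_0) = 40.670048, f(u_1) = -13.284309
u_2 = 1.310000 - (-13.284309)·(1.310000 - 3.720000)/(-13.284309 - (40.670048)) = 1.903375; f(u_2) = -7.473764
u_3 = 1.903375 - (-7.473764)·(1.903375 - 1.310000)/(-7.473764 - (-13.284309)) = 2.666599; f(u_3) = 6.088063
u_4 = 2.666599 - (6.088063)·(2.666599 - 1.903375)/(6.088063 - (-7.473764)) = 2.323979; f(u_4) = -0.993470

2.32398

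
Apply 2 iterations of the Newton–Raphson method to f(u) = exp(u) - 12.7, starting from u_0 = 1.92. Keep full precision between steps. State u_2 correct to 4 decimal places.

Newton update: u ← u − f(u)/f'(u).
f'(u) = exp(u)
u_0 = 1.920000: f = -5.879042, f' = 6.820958 → u_1 = 1.920000 - (-5.879042)/(6.820958) = 2.781908
u_1 = 2.781908: f = 3.449812, f' = 16.149812 → u_2 = 2.781908 - (3.449812)/(16.149812) = 2.568295

2.5683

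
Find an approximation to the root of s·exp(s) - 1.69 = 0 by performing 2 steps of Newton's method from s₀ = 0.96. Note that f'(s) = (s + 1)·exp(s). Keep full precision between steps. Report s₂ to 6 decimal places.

0.777438

Newton update: s ← s − f(s)/f'(s).
s_0 = 0.960000: f = 0.817229, f' = 5.118925 → s_1 = 0.960000 - (0.817229)/(5.118925) = 0.800352
s_1 = 0.800352: f = 0.091841, f' = 4.008165 → s_2 = 0.800352 - (0.091841)/(4.008165) = 0.777438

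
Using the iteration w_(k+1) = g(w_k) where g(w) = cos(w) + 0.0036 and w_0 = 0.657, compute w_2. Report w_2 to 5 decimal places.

0.70358

w_1 = g(0.657000) = 0.795428
w_2 = g(0.795428) = 0.703579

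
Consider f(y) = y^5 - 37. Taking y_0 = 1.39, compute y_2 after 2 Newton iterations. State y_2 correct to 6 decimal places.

2.556170

Newton update: y ← y − f(y)/f'(y).
f'(y) = 5y^4
y_0 = 1.390000: f = -31.811116, f' = 18.665052 → y_1 = 1.390000 - (-31.811116)/(18.665052) = 3.094314
y_1 = 3.094314: f = 246.675701, f' = 458.382168 → y_2 = 3.094314 - (246.675701)/(458.382168) = 2.556170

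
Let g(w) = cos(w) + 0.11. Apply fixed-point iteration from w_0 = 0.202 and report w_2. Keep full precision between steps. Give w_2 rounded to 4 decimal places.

w_1 = g(0.202000) = 1.089667
w_2 = g(1.089667) = 0.572780

0.5728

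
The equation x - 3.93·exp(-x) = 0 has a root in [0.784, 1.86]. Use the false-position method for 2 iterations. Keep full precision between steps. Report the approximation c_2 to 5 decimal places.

1.20078

f(0.784000) = -1.010344, f(1.860000) = 1.248207
step 1: c = 1.265340, f(c) = 0.156516 > 0 → new bracket [0.784000, 1.265340]
step 2: c = 1.200776, f(c) = 0.018000 > 0 → new bracket [0.784000, 1.200776]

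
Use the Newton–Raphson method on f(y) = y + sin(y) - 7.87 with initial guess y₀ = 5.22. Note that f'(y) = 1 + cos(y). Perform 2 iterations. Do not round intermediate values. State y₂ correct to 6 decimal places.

7.045938

y_0 = 5.220000: f = -3.523908, f' = 1.486091 → y_1 = 5.220000 - (-3.523908)/(1.486091) = 7.591260
y_1 = 7.591260: f = 0.686947, f' = 1.259710 → y_2 = 7.591260 - (0.686947)/(1.259710) = 7.045938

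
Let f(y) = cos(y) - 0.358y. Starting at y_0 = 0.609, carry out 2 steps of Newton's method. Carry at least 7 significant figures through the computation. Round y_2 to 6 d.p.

f'(y) = -sin(y) - 0.358
y_0 = 0.609000: f = 0.602198, f' = -0.930048 → y_1 = 0.609000 - (0.602198)/(-0.930048) = 1.256492
y_1 = 1.256492: f = -0.140669, f' = -1.309012 → y_2 = 1.256492 - (-0.140669)/(-1.309012) = 1.149030

1.149030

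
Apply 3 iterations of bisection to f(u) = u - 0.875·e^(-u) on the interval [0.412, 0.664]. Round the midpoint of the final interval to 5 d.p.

0.52225

f(0.412000) = -0.167534, f(0.664000) = 0.213560 (opposite signs)
step 1: m = 0.538000, f(m) = 0.027074 > 0 → root in [0.412000, 0.538000]
step 2: m = 0.475000, f(m) = -0.069149 < 0 → root in [0.475000, 0.538000]
step 3: m = 0.506500, f(m) = -0.020776 < 0 → root in [0.506500, 0.538000]
Midpoint of [0.506500, 0.538000] = 0.522250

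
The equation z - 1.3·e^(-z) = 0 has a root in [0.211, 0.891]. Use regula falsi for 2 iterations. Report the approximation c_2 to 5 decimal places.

0.66916

f(0.211000) = -0.841706, f(0.891000) = 0.357681
step 1: c = 0.688211, f(c) = 0.034994 > 0 → new bracket [0.211000, 0.688211]
step 2: c = 0.669163, f(c) = 0.003384 > 0 → new bracket [0.211000, 0.669163]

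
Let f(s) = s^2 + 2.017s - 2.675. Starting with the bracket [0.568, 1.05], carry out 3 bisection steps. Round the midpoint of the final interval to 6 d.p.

f(0.568000) = -1.206720, f(1.050000) = 0.545350 (opposite signs)
step 1: m = 0.809000, f(m) = -0.388766 < 0 → root in [0.809000, 1.050000]
step 2: m = 0.929500, f(m) = 0.063772 > 0 → root in [0.809000, 0.929500]
step 3: m = 0.869250, f(m) = -0.166127 < 0 → root in [0.869250, 0.929500]
Midpoint of [0.869250, 0.929500] = 0.899375

0.899375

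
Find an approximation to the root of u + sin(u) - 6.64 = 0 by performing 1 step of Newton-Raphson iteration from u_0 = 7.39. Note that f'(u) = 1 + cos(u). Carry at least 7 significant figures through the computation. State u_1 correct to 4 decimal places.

u_0 = 7.390000: f = 1.644278, f' = 1.447512 → u_1 = 7.390000 - (1.644278)/(1.447512) = 6.254066

6.2541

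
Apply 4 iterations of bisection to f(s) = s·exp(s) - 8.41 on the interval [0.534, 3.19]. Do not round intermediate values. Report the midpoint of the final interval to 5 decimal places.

1.61300

f(0.534000) = -7.499134, f(3.190000) = 69.070084 (opposite signs)
step 1: m = 1.862000, f(m) = 3.574944 > 0 → root in [0.534000, 1.862000]
step 2: m = 1.198000, f(m) = -4.440447 < 0 → root in [1.198000, 1.862000]
step 3: m = 1.530000, f(m) = -1.344189 < 0 → root in [1.530000, 1.862000]
step 4: m = 1.696000, f(m) = 0.836754 > 0 → root in [1.530000, 1.696000]
Midpoint of [1.530000, 1.696000] = 1.613000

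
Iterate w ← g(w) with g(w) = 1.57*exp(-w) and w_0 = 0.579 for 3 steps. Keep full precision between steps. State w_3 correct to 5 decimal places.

w_1 = g(0.579000) = 0.879920
w_2 = g(0.879920) = 0.651261
w_3 = g(0.651261) = 0.818579

0.81858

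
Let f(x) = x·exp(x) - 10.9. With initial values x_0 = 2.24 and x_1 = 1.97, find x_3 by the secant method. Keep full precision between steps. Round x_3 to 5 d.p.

1.80535

f(x_0) = 10.141062, f(x_1) = 3.226233
x_2 = 1.970000 - (3.226233)·(1.970000 - 2.240000)/(3.226233 - (10.141062)) = 1.844027; f(x_2) = 0.757836
x_3 = 1.844027 - (0.757836)·(1.844027 - 1.970000)/(0.757836 - (3.226233)) = 1.805351; f(x_3) = 0.080339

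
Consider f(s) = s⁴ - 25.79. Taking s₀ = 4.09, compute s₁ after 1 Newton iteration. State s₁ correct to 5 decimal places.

3.16174

f'(s) = 4s³
s_0 = 4.090000: f = 254.039330, f' = 273.671716 → s_1 = 4.090000 - (254.039330)/(273.671716) = 3.161737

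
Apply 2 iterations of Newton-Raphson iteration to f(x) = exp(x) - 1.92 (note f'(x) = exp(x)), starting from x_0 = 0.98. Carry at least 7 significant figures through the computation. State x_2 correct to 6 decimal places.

0.653472

x_0 = 0.980000: f = 0.744456, f' = 2.664456 → x_1 = 0.980000 - (0.744456)/(2.664456) = 0.700597
x_1 = 0.700597: f = 0.094956, f' = 2.014956 → x_2 = 0.700597 - (0.094956)/(2.014956) = 0.653472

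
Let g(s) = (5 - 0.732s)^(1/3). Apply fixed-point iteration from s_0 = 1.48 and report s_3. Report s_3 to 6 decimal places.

1.567728

s_1 = g(1.480000) = 1.576296
s_2 = g(1.576296) = 1.566783
s_3 = g(1.566783) = 1.567728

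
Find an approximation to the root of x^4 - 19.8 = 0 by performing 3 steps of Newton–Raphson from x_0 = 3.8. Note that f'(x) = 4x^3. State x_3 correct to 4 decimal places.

2.1580

Newton update: x ← x − f(x)/f'(x).
x_0 = 3.800000: f = 188.713600, f' = 219.488000 → x_1 = 3.800000 - (188.713600)/(219.488000) = 2.940210
x_1 = 2.940210: f = 54.933164, f' = 101.670514 → x_2 = 2.940210 - (54.933164)/(101.670514) = 2.399904
x_2 = 2.399904: f = 13.372302, f' = 55.289378 → x_3 = 2.399904 - (13.372302)/(55.289378) = 2.158044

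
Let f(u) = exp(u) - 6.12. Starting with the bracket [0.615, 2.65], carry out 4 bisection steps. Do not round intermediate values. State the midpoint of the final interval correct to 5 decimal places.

1.82328

f(0.615000) = -4.270343, f(2.650000) = 8.034039 (opposite signs)
step 1: m = 1.632500, f(m) = -1.003350 < 0 → root in [1.632500, 2.650000]
step 2: m = 2.141250, f(m) = 2.390069 > 0 → root in [1.632500, 2.141250]
step 3: m = 1.886875, f(m) = 0.478715 > 0 → root in [1.632500, 1.886875]
step 4: m = 1.759687, f(m) = -0.309379 < 0 → root in [1.759687, 1.886875]
Midpoint of [1.759687, 1.886875] = 1.823281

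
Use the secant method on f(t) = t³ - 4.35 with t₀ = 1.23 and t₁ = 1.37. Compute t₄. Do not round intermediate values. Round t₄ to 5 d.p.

f(t_0) = -2.489133, f(t_1) = -1.778647
t_2 = 1.370000 - (-1.778647)·(1.370000 - 1.230000)/(-1.778647 - (-2.489133)) = 1.720479; f(t_2) = 0.742702
t_3 = 1.720479 - (0.742702)·(1.720479 - 1.370000)/(0.742702 - (-1.778647)) = 1.617240; f(t_3) = -0.120164
t_4 = 1.617240 - (-0.120164)·(1.617240 - 1.720479)/(-0.120164 - (0.742702)) = 1.631617; f(t_4) = -0.006349

1.63162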